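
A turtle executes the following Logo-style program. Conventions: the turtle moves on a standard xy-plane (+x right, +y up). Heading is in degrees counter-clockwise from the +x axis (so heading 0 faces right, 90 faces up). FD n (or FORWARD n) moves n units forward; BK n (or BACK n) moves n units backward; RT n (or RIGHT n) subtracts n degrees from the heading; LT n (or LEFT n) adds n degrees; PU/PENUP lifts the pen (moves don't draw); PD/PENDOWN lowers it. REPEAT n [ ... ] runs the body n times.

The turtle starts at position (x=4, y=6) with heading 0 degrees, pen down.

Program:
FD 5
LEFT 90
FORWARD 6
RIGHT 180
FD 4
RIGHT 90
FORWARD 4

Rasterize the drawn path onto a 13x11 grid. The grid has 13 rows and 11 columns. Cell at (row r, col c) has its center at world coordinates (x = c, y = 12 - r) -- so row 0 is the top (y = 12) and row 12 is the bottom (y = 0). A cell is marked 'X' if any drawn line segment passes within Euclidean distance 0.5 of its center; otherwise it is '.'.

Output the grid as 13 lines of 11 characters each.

Segment 0: (4,6) -> (9,6)
Segment 1: (9,6) -> (9,12)
Segment 2: (9,12) -> (9,8)
Segment 3: (9,8) -> (5,8)

Answer: .........X.
.........X.
.........X.
.........X.
.....XXXXX.
.........X.
....XXXXXX.
...........
...........
...........
...........
...........
...........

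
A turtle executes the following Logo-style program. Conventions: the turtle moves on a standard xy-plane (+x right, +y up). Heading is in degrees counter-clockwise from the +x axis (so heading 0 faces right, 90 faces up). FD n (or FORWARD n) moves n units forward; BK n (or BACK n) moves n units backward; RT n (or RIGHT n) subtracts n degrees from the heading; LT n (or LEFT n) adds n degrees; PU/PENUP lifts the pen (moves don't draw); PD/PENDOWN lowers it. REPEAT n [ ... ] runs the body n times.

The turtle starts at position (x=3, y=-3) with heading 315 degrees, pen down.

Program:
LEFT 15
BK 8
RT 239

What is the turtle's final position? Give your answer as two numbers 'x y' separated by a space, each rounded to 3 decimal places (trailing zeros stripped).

Executing turtle program step by step:
Start: pos=(3,-3), heading=315, pen down
LT 15: heading 315 -> 330
BK 8: (3,-3) -> (-3.928,1) [heading=330, draw]
RT 239: heading 330 -> 91
Final: pos=(-3.928,1), heading=91, 1 segment(s) drawn

Answer: -3.928 1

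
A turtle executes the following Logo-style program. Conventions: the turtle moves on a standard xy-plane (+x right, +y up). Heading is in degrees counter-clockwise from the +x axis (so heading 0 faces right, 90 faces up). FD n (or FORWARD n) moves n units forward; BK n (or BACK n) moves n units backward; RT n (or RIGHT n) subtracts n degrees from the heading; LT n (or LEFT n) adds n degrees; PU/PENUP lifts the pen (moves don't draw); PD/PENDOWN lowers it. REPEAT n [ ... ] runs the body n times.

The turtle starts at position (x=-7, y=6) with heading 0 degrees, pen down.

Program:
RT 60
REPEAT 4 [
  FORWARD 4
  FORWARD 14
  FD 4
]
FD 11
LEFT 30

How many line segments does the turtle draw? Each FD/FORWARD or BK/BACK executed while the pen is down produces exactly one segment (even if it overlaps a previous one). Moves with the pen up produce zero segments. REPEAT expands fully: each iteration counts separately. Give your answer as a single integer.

Executing turtle program step by step:
Start: pos=(-7,6), heading=0, pen down
RT 60: heading 0 -> 300
REPEAT 4 [
  -- iteration 1/4 --
  FD 4: (-7,6) -> (-5,2.536) [heading=300, draw]
  FD 14: (-5,2.536) -> (2,-9.588) [heading=300, draw]
  FD 4: (2,-9.588) -> (4,-13.053) [heading=300, draw]
  -- iteration 2/4 --
  FD 4: (4,-13.053) -> (6,-16.517) [heading=300, draw]
  FD 14: (6,-16.517) -> (13,-28.641) [heading=300, draw]
  FD 4: (13,-28.641) -> (15,-32.105) [heading=300, draw]
  -- iteration 3/4 --
  FD 4: (15,-32.105) -> (17,-35.569) [heading=300, draw]
  FD 14: (17,-35.569) -> (24,-47.694) [heading=300, draw]
  FD 4: (24,-47.694) -> (26,-51.158) [heading=300, draw]
  -- iteration 4/4 --
  FD 4: (26,-51.158) -> (28,-54.622) [heading=300, draw]
  FD 14: (28,-54.622) -> (35,-66.746) [heading=300, draw]
  FD 4: (35,-66.746) -> (37,-70.21) [heading=300, draw]
]
FD 11: (37,-70.21) -> (42.5,-79.737) [heading=300, draw]
LT 30: heading 300 -> 330
Final: pos=(42.5,-79.737), heading=330, 13 segment(s) drawn
Segments drawn: 13

Answer: 13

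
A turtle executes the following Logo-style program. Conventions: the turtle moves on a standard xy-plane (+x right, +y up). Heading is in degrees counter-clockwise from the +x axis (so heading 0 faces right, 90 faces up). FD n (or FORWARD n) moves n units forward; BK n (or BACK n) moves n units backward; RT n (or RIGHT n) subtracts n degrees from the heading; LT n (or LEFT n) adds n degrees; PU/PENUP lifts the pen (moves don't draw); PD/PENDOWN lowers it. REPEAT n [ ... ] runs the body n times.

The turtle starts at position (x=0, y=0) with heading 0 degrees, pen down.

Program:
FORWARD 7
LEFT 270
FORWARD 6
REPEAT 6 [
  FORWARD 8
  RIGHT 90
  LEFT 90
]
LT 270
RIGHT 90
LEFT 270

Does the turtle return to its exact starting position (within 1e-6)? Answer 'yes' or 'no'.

Answer: no

Derivation:
Executing turtle program step by step:
Start: pos=(0,0), heading=0, pen down
FD 7: (0,0) -> (7,0) [heading=0, draw]
LT 270: heading 0 -> 270
FD 6: (7,0) -> (7,-6) [heading=270, draw]
REPEAT 6 [
  -- iteration 1/6 --
  FD 8: (7,-6) -> (7,-14) [heading=270, draw]
  RT 90: heading 270 -> 180
  LT 90: heading 180 -> 270
  -- iteration 2/6 --
  FD 8: (7,-14) -> (7,-22) [heading=270, draw]
  RT 90: heading 270 -> 180
  LT 90: heading 180 -> 270
  -- iteration 3/6 --
  FD 8: (7,-22) -> (7,-30) [heading=270, draw]
  RT 90: heading 270 -> 180
  LT 90: heading 180 -> 270
  -- iteration 4/6 --
  FD 8: (7,-30) -> (7,-38) [heading=270, draw]
  RT 90: heading 270 -> 180
  LT 90: heading 180 -> 270
  -- iteration 5/6 --
  FD 8: (7,-38) -> (7,-46) [heading=270, draw]
  RT 90: heading 270 -> 180
  LT 90: heading 180 -> 270
  -- iteration 6/6 --
  FD 8: (7,-46) -> (7,-54) [heading=270, draw]
  RT 90: heading 270 -> 180
  LT 90: heading 180 -> 270
]
LT 270: heading 270 -> 180
RT 90: heading 180 -> 90
LT 270: heading 90 -> 0
Final: pos=(7,-54), heading=0, 8 segment(s) drawn

Start position: (0, 0)
Final position: (7, -54)
Distance = 54.452; >= 1e-6 -> NOT closed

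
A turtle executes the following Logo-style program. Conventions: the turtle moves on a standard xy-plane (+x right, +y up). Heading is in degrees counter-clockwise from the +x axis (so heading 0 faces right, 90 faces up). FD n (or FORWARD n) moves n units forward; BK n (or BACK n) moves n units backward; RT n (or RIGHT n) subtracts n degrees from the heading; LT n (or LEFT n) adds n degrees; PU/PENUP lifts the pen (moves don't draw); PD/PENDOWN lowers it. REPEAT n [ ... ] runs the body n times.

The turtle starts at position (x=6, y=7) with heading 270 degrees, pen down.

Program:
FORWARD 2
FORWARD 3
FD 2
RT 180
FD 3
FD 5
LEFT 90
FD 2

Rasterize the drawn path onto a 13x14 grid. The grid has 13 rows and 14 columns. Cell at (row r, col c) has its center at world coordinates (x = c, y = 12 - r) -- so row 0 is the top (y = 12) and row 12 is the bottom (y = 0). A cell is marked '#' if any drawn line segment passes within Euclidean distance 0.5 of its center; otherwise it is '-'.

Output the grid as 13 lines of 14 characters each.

Answer: --------------
--------------
--------------
--------------
----###-------
------#-------
------#-------
------#-------
------#-------
------#-------
------#-------
------#-------
------#-------

Derivation:
Segment 0: (6,7) -> (6,5)
Segment 1: (6,5) -> (6,2)
Segment 2: (6,2) -> (6,0)
Segment 3: (6,0) -> (6,3)
Segment 4: (6,3) -> (6,8)
Segment 5: (6,8) -> (4,8)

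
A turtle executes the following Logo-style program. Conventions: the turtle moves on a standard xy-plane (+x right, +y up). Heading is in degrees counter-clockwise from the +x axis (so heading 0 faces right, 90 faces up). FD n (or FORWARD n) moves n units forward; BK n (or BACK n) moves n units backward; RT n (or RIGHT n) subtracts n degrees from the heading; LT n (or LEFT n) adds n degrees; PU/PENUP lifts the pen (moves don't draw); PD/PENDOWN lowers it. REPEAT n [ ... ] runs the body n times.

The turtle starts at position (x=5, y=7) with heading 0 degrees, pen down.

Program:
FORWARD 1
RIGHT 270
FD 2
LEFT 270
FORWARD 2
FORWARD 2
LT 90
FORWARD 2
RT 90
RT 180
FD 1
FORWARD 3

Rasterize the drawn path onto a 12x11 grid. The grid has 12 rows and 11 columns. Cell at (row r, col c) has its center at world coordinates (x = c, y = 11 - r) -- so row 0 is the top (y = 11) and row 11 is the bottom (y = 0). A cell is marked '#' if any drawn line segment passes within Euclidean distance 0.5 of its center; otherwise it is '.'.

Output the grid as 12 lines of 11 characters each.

Answer: ......#####
..........#
......#####
......#....
.....##....
...........
...........
...........
...........
...........
...........
...........

Derivation:
Segment 0: (5,7) -> (6,7)
Segment 1: (6,7) -> (6,9)
Segment 2: (6,9) -> (8,9)
Segment 3: (8,9) -> (10,9)
Segment 4: (10,9) -> (10,11)
Segment 5: (10,11) -> (9,11)
Segment 6: (9,11) -> (6,11)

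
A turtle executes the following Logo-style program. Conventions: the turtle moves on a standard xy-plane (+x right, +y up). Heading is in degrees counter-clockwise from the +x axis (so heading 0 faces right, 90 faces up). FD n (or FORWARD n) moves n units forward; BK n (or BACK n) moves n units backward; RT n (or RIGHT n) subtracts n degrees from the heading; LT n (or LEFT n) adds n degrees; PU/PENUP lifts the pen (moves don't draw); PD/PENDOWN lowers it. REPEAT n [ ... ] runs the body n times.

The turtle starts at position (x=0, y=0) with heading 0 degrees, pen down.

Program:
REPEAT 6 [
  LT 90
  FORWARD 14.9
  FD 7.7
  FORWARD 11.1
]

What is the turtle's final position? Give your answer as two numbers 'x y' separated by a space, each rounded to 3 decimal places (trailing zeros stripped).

Executing turtle program step by step:
Start: pos=(0,0), heading=0, pen down
REPEAT 6 [
  -- iteration 1/6 --
  LT 90: heading 0 -> 90
  FD 14.9: (0,0) -> (0,14.9) [heading=90, draw]
  FD 7.7: (0,14.9) -> (0,22.6) [heading=90, draw]
  FD 11.1: (0,22.6) -> (0,33.7) [heading=90, draw]
  -- iteration 2/6 --
  LT 90: heading 90 -> 180
  FD 14.9: (0,33.7) -> (-14.9,33.7) [heading=180, draw]
  FD 7.7: (-14.9,33.7) -> (-22.6,33.7) [heading=180, draw]
  FD 11.1: (-22.6,33.7) -> (-33.7,33.7) [heading=180, draw]
  -- iteration 3/6 --
  LT 90: heading 180 -> 270
  FD 14.9: (-33.7,33.7) -> (-33.7,18.8) [heading=270, draw]
  FD 7.7: (-33.7,18.8) -> (-33.7,11.1) [heading=270, draw]
  FD 11.1: (-33.7,11.1) -> (-33.7,0) [heading=270, draw]
  -- iteration 4/6 --
  LT 90: heading 270 -> 0
  FD 14.9: (-33.7,0) -> (-18.8,0) [heading=0, draw]
  FD 7.7: (-18.8,0) -> (-11.1,0) [heading=0, draw]
  FD 11.1: (-11.1,0) -> (0,0) [heading=0, draw]
  -- iteration 5/6 --
  LT 90: heading 0 -> 90
  FD 14.9: (0,0) -> (0,14.9) [heading=90, draw]
  FD 7.7: (0,14.9) -> (0,22.6) [heading=90, draw]
  FD 11.1: (0,22.6) -> (0,33.7) [heading=90, draw]
  -- iteration 6/6 --
  LT 90: heading 90 -> 180
  FD 14.9: (0,33.7) -> (-14.9,33.7) [heading=180, draw]
  FD 7.7: (-14.9,33.7) -> (-22.6,33.7) [heading=180, draw]
  FD 11.1: (-22.6,33.7) -> (-33.7,33.7) [heading=180, draw]
]
Final: pos=(-33.7,33.7), heading=180, 18 segment(s) drawn

Answer: -33.7 33.7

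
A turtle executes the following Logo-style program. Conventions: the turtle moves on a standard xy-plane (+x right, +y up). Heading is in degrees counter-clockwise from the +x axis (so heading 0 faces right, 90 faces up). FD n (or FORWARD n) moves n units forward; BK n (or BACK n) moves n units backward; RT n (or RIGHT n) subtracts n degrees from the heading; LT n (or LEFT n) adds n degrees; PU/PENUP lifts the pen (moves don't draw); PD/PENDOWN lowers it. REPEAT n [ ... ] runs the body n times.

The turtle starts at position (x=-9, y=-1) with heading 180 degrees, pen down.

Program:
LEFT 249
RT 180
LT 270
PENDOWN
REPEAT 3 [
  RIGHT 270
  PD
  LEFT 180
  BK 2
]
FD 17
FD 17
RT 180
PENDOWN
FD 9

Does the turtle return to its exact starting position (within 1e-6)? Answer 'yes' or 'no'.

Answer: no

Derivation:
Executing turtle program step by step:
Start: pos=(-9,-1), heading=180, pen down
LT 249: heading 180 -> 69
RT 180: heading 69 -> 249
LT 270: heading 249 -> 159
PD: pen down
REPEAT 3 [
  -- iteration 1/3 --
  RT 270: heading 159 -> 249
  PD: pen down
  LT 180: heading 249 -> 69
  BK 2: (-9,-1) -> (-9.717,-2.867) [heading=69, draw]
  -- iteration 2/3 --
  RT 270: heading 69 -> 159
  PD: pen down
  LT 180: heading 159 -> 339
  BK 2: (-9.717,-2.867) -> (-11.584,-2.15) [heading=339, draw]
  -- iteration 3/3 --
  RT 270: heading 339 -> 69
  PD: pen down
  LT 180: heading 69 -> 249
  BK 2: (-11.584,-2.15) -> (-10.867,-0.283) [heading=249, draw]
]
FD 17: (-10.867,-0.283) -> (-16.959,-16.154) [heading=249, draw]
FD 17: (-16.959,-16.154) -> (-23.052,-32.025) [heading=249, draw]
RT 180: heading 249 -> 69
PD: pen down
FD 9: (-23.052,-32.025) -> (-19.826,-23.623) [heading=69, draw]
Final: pos=(-19.826,-23.623), heading=69, 6 segment(s) drawn

Start position: (-9, -1)
Final position: (-19.826, -23.623)
Distance = 25.08; >= 1e-6 -> NOT closed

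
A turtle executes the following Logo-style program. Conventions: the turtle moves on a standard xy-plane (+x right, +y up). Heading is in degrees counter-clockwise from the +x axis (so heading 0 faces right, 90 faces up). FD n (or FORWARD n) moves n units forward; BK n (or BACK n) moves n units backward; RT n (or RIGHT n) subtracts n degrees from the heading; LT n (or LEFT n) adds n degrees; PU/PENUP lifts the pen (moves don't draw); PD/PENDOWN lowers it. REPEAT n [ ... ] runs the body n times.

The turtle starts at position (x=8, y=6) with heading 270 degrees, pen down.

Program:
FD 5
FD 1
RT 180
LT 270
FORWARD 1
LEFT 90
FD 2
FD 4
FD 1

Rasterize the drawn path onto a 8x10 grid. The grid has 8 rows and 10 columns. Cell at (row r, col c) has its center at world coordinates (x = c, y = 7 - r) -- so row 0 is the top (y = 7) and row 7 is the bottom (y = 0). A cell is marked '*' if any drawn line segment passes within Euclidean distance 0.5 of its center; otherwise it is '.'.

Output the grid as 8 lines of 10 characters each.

Segment 0: (8,6) -> (8,1)
Segment 1: (8,1) -> (8,0)
Segment 2: (8,0) -> (9,-0)
Segment 3: (9,-0) -> (9,2)
Segment 4: (9,2) -> (9,6)
Segment 5: (9,6) -> (9,7)

Answer: .........*
........**
........**
........**
........**
........**
........**
........**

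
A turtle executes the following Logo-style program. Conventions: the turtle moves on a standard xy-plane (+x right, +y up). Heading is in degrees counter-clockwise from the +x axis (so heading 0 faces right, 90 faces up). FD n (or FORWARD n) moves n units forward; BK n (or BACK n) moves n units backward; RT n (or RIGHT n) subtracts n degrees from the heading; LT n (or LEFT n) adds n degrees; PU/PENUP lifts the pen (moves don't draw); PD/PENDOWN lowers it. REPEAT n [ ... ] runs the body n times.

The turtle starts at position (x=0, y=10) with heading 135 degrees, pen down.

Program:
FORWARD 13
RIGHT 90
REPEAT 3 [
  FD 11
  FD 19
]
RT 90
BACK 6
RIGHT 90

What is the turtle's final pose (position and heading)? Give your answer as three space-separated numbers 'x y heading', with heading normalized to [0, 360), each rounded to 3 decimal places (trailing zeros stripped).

Answer: 50.205 87.075 225

Derivation:
Executing turtle program step by step:
Start: pos=(0,10), heading=135, pen down
FD 13: (0,10) -> (-9.192,19.192) [heading=135, draw]
RT 90: heading 135 -> 45
REPEAT 3 [
  -- iteration 1/3 --
  FD 11: (-9.192,19.192) -> (-1.414,26.971) [heading=45, draw]
  FD 19: (-1.414,26.971) -> (12.021,40.406) [heading=45, draw]
  -- iteration 2/3 --
  FD 11: (12.021,40.406) -> (19.799,48.184) [heading=45, draw]
  FD 19: (19.799,48.184) -> (33.234,61.619) [heading=45, draw]
  -- iteration 3/3 --
  FD 11: (33.234,61.619) -> (41.012,69.397) [heading=45, draw]
  FD 19: (41.012,69.397) -> (54.447,82.832) [heading=45, draw]
]
RT 90: heading 45 -> 315
BK 6: (54.447,82.832) -> (50.205,87.075) [heading=315, draw]
RT 90: heading 315 -> 225
Final: pos=(50.205,87.075), heading=225, 8 segment(s) drawn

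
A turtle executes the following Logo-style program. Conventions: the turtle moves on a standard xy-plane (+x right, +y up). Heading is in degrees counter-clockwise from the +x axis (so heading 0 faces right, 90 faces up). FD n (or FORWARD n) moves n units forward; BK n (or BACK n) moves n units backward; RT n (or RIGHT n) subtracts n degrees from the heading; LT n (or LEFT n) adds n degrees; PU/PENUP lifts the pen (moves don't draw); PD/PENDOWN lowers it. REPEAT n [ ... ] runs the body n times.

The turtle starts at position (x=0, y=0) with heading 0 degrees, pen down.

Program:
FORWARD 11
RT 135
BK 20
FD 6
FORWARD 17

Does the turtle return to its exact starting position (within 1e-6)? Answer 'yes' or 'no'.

Executing turtle program step by step:
Start: pos=(0,0), heading=0, pen down
FD 11: (0,0) -> (11,0) [heading=0, draw]
RT 135: heading 0 -> 225
BK 20: (11,0) -> (25.142,14.142) [heading=225, draw]
FD 6: (25.142,14.142) -> (20.899,9.899) [heading=225, draw]
FD 17: (20.899,9.899) -> (8.879,-2.121) [heading=225, draw]
Final: pos=(8.879,-2.121), heading=225, 4 segment(s) drawn

Start position: (0, 0)
Final position: (8.879, -2.121)
Distance = 9.129; >= 1e-6 -> NOT closed

Answer: no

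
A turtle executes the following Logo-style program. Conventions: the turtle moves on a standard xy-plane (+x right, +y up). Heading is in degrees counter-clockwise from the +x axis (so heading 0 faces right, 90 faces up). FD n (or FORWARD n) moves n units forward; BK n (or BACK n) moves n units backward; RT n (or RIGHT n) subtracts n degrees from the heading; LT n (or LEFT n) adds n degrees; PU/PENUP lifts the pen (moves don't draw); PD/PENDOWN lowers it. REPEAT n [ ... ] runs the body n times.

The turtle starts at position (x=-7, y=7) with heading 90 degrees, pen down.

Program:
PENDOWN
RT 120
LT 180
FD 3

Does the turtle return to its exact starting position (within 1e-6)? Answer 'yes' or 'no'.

Executing turtle program step by step:
Start: pos=(-7,7), heading=90, pen down
PD: pen down
RT 120: heading 90 -> 330
LT 180: heading 330 -> 150
FD 3: (-7,7) -> (-9.598,8.5) [heading=150, draw]
Final: pos=(-9.598,8.5), heading=150, 1 segment(s) drawn

Start position: (-7, 7)
Final position: (-9.598, 8.5)
Distance = 3; >= 1e-6 -> NOT closed

Answer: no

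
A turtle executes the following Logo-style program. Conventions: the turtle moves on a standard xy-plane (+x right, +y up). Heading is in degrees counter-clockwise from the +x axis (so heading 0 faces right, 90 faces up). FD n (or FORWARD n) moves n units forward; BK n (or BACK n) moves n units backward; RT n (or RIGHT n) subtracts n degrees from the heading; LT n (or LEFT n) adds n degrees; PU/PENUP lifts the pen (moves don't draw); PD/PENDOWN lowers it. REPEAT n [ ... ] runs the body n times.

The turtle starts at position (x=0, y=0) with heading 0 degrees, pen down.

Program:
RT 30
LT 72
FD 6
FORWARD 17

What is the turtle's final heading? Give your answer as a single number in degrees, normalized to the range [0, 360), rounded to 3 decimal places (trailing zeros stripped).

Executing turtle program step by step:
Start: pos=(0,0), heading=0, pen down
RT 30: heading 0 -> 330
LT 72: heading 330 -> 42
FD 6: (0,0) -> (4.459,4.015) [heading=42, draw]
FD 17: (4.459,4.015) -> (17.092,15.39) [heading=42, draw]
Final: pos=(17.092,15.39), heading=42, 2 segment(s) drawn

Answer: 42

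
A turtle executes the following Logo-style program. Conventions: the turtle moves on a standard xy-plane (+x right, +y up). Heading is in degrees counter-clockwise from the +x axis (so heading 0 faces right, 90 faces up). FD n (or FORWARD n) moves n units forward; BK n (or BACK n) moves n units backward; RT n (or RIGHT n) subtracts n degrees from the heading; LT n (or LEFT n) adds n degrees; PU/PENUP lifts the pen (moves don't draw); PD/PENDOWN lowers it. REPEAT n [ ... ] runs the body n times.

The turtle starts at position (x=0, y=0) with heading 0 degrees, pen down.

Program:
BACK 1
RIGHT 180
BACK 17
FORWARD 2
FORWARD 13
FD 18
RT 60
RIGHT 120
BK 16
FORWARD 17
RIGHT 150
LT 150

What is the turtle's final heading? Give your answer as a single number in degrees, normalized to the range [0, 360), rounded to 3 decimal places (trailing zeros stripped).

Answer: 0

Derivation:
Executing turtle program step by step:
Start: pos=(0,0), heading=0, pen down
BK 1: (0,0) -> (-1,0) [heading=0, draw]
RT 180: heading 0 -> 180
BK 17: (-1,0) -> (16,0) [heading=180, draw]
FD 2: (16,0) -> (14,0) [heading=180, draw]
FD 13: (14,0) -> (1,0) [heading=180, draw]
FD 18: (1,0) -> (-17,0) [heading=180, draw]
RT 60: heading 180 -> 120
RT 120: heading 120 -> 0
BK 16: (-17,0) -> (-33,0) [heading=0, draw]
FD 17: (-33,0) -> (-16,0) [heading=0, draw]
RT 150: heading 0 -> 210
LT 150: heading 210 -> 0
Final: pos=(-16,0), heading=0, 7 segment(s) drawn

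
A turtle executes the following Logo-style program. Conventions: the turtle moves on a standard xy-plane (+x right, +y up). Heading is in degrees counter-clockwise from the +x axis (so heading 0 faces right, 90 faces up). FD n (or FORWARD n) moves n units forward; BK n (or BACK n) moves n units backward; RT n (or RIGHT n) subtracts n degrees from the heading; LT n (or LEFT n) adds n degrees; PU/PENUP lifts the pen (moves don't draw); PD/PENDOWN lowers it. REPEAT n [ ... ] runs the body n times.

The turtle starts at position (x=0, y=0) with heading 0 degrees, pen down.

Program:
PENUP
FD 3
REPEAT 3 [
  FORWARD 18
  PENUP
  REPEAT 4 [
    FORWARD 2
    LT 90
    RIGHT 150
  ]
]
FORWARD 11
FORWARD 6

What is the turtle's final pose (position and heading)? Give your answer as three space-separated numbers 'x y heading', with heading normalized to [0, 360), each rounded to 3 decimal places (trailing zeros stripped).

Executing turtle program step by step:
Start: pos=(0,0), heading=0, pen down
PU: pen up
FD 3: (0,0) -> (3,0) [heading=0, move]
REPEAT 3 [
  -- iteration 1/3 --
  FD 18: (3,0) -> (21,0) [heading=0, move]
  PU: pen up
  REPEAT 4 [
    -- iteration 1/4 --
    FD 2: (21,0) -> (23,0) [heading=0, move]
    LT 90: heading 0 -> 90
    RT 150: heading 90 -> 300
    -- iteration 2/4 --
    FD 2: (23,0) -> (24,-1.732) [heading=300, move]
    LT 90: heading 300 -> 30
    RT 150: heading 30 -> 240
    -- iteration 3/4 --
    FD 2: (24,-1.732) -> (23,-3.464) [heading=240, move]
    LT 90: heading 240 -> 330
    RT 150: heading 330 -> 180
    -- iteration 4/4 --
    FD 2: (23,-3.464) -> (21,-3.464) [heading=180, move]
    LT 90: heading 180 -> 270
    RT 150: heading 270 -> 120
  ]
  -- iteration 2/3 --
  FD 18: (21,-3.464) -> (12,12.124) [heading=120, move]
  PU: pen up
  REPEAT 4 [
    -- iteration 1/4 --
    FD 2: (12,12.124) -> (11,13.856) [heading=120, move]
    LT 90: heading 120 -> 210
    RT 150: heading 210 -> 60
    -- iteration 2/4 --
    FD 2: (11,13.856) -> (12,15.588) [heading=60, move]
    LT 90: heading 60 -> 150
    RT 150: heading 150 -> 0
    -- iteration 3/4 --
    FD 2: (12,15.588) -> (14,15.588) [heading=0, move]
    LT 90: heading 0 -> 90
    RT 150: heading 90 -> 300
    -- iteration 4/4 --
    FD 2: (14,15.588) -> (15,13.856) [heading=300, move]
    LT 90: heading 300 -> 30
    RT 150: heading 30 -> 240
  ]
  -- iteration 3/3 --
  FD 18: (15,13.856) -> (6,-1.732) [heading=240, move]
  PU: pen up
  REPEAT 4 [
    -- iteration 1/4 --
    FD 2: (6,-1.732) -> (5,-3.464) [heading=240, move]
    LT 90: heading 240 -> 330
    RT 150: heading 330 -> 180
    -- iteration 2/4 --
    FD 2: (5,-3.464) -> (3,-3.464) [heading=180, move]
    LT 90: heading 180 -> 270
    RT 150: heading 270 -> 120
    -- iteration 3/4 --
    FD 2: (3,-3.464) -> (2,-1.732) [heading=120, move]
    LT 90: heading 120 -> 210
    RT 150: heading 210 -> 60
    -- iteration 4/4 --
    FD 2: (2,-1.732) -> (3,0) [heading=60, move]
    LT 90: heading 60 -> 150
    RT 150: heading 150 -> 0
  ]
]
FD 11: (3,0) -> (14,0) [heading=0, move]
FD 6: (14,0) -> (20,0) [heading=0, move]
Final: pos=(20,0), heading=0, 0 segment(s) drawn

Answer: 20 0 0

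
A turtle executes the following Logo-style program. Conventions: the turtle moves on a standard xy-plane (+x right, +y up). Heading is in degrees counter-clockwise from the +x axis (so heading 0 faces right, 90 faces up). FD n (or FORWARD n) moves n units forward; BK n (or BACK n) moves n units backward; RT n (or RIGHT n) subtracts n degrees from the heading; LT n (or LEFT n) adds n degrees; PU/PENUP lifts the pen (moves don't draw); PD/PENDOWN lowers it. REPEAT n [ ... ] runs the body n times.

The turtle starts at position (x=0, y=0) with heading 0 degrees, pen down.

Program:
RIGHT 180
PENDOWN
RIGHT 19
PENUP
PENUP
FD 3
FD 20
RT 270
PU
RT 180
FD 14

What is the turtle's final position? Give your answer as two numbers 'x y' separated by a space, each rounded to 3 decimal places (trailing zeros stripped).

Executing turtle program step by step:
Start: pos=(0,0), heading=0, pen down
RT 180: heading 0 -> 180
PD: pen down
RT 19: heading 180 -> 161
PU: pen up
PU: pen up
FD 3: (0,0) -> (-2.837,0.977) [heading=161, move]
FD 20: (-2.837,0.977) -> (-21.747,7.488) [heading=161, move]
RT 270: heading 161 -> 251
PU: pen up
RT 180: heading 251 -> 71
FD 14: (-21.747,7.488) -> (-17.189,20.725) [heading=71, move]
Final: pos=(-17.189,20.725), heading=71, 0 segment(s) drawn

Answer: -17.189 20.725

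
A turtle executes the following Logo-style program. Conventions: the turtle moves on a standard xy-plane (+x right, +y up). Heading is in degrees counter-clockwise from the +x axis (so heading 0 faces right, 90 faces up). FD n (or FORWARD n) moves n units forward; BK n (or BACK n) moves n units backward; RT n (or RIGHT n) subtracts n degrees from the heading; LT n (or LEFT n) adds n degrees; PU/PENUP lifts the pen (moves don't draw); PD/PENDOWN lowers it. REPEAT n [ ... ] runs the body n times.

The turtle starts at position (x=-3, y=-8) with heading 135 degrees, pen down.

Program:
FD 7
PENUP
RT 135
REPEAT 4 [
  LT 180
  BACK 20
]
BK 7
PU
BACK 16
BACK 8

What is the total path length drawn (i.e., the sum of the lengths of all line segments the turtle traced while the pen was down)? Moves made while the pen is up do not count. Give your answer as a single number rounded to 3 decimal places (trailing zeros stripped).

Executing turtle program step by step:
Start: pos=(-3,-8), heading=135, pen down
FD 7: (-3,-8) -> (-7.95,-3.05) [heading=135, draw]
PU: pen up
RT 135: heading 135 -> 0
REPEAT 4 [
  -- iteration 1/4 --
  LT 180: heading 0 -> 180
  BK 20: (-7.95,-3.05) -> (12.05,-3.05) [heading=180, move]
  -- iteration 2/4 --
  LT 180: heading 180 -> 0
  BK 20: (12.05,-3.05) -> (-7.95,-3.05) [heading=0, move]
  -- iteration 3/4 --
  LT 180: heading 0 -> 180
  BK 20: (-7.95,-3.05) -> (12.05,-3.05) [heading=180, move]
  -- iteration 4/4 --
  LT 180: heading 180 -> 0
  BK 20: (12.05,-3.05) -> (-7.95,-3.05) [heading=0, move]
]
BK 7: (-7.95,-3.05) -> (-14.95,-3.05) [heading=0, move]
PU: pen up
BK 16: (-14.95,-3.05) -> (-30.95,-3.05) [heading=0, move]
BK 8: (-30.95,-3.05) -> (-38.95,-3.05) [heading=0, move]
Final: pos=(-38.95,-3.05), heading=0, 1 segment(s) drawn

Segment lengths:
  seg 1: (-3,-8) -> (-7.95,-3.05), length = 7
Total = 7

Answer: 7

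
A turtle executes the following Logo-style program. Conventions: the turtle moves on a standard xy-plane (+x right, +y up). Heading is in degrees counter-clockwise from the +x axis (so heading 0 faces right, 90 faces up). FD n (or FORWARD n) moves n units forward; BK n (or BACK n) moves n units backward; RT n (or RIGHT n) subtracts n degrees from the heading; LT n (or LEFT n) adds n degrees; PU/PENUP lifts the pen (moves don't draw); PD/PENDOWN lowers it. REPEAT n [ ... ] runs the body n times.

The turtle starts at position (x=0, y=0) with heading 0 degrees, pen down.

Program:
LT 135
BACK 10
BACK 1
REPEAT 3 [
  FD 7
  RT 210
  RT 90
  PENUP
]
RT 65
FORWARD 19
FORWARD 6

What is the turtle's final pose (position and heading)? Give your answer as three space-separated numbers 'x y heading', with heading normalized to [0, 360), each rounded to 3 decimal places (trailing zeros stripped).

Executing turtle program step by step:
Start: pos=(0,0), heading=0, pen down
LT 135: heading 0 -> 135
BK 10: (0,0) -> (7.071,-7.071) [heading=135, draw]
BK 1: (7.071,-7.071) -> (7.778,-7.778) [heading=135, draw]
REPEAT 3 [
  -- iteration 1/3 --
  FD 7: (7.778,-7.778) -> (2.828,-2.828) [heading=135, draw]
  RT 210: heading 135 -> 285
  RT 90: heading 285 -> 195
  PU: pen up
  -- iteration 2/3 --
  FD 7: (2.828,-2.828) -> (-3.933,-4.64) [heading=195, move]
  RT 210: heading 195 -> 345
  RT 90: heading 345 -> 255
  PU: pen up
  -- iteration 3/3 --
  FD 7: (-3.933,-4.64) -> (-5.745,-11.402) [heading=255, move]
  RT 210: heading 255 -> 45
  RT 90: heading 45 -> 315
  PU: pen up
]
RT 65: heading 315 -> 250
FD 19: (-5.745,-11.402) -> (-12.243,-29.256) [heading=250, move]
FD 6: (-12.243,-29.256) -> (-14.295,-34.894) [heading=250, move]
Final: pos=(-14.295,-34.894), heading=250, 3 segment(s) drawn

Answer: -14.295 -34.894 250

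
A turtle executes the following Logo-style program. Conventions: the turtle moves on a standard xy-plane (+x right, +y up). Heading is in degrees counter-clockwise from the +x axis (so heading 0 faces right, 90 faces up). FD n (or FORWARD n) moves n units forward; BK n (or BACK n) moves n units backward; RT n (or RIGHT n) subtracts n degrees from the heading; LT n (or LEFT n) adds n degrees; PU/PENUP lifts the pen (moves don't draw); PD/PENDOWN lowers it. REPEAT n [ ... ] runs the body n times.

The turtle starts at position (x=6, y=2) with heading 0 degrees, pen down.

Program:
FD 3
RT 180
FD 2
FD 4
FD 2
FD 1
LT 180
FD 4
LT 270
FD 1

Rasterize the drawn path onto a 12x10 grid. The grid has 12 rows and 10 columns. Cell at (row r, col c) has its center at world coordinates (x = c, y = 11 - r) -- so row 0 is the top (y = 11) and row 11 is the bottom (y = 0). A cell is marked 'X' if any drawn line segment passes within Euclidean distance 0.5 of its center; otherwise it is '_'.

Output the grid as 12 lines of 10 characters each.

Segment 0: (6,2) -> (9,2)
Segment 1: (9,2) -> (7,2)
Segment 2: (7,2) -> (3,2)
Segment 3: (3,2) -> (1,2)
Segment 4: (1,2) -> (0,2)
Segment 5: (0,2) -> (4,2)
Segment 6: (4,2) -> (4,1)

Answer: __________
__________
__________
__________
__________
__________
__________
__________
__________
XXXXXXXXXX
____X_____
__________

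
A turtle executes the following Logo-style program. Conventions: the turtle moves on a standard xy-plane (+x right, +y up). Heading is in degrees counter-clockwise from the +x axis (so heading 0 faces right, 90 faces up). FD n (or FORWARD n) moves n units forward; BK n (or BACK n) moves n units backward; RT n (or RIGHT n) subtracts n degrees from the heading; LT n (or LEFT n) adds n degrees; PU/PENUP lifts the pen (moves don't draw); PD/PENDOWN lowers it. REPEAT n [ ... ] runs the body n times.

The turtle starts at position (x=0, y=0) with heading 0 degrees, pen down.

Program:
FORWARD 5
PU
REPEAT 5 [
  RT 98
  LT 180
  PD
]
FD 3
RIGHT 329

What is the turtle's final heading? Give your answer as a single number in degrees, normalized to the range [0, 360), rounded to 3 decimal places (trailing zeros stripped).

Answer: 81

Derivation:
Executing turtle program step by step:
Start: pos=(0,0), heading=0, pen down
FD 5: (0,0) -> (5,0) [heading=0, draw]
PU: pen up
REPEAT 5 [
  -- iteration 1/5 --
  RT 98: heading 0 -> 262
  LT 180: heading 262 -> 82
  PD: pen down
  -- iteration 2/5 --
  RT 98: heading 82 -> 344
  LT 180: heading 344 -> 164
  PD: pen down
  -- iteration 3/5 --
  RT 98: heading 164 -> 66
  LT 180: heading 66 -> 246
  PD: pen down
  -- iteration 4/5 --
  RT 98: heading 246 -> 148
  LT 180: heading 148 -> 328
  PD: pen down
  -- iteration 5/5 --
  RT 98: heading 328 -> 230
  LT 180: heading 230 -> 50
  PD: pen down
]
FD 3: (5,0) -> (6.928,2.298) [heading=50, draw]
RT 329: heading 50 -> 81
Final: pos=(6.928,2.298), heading=81, 2 segment(s) drawn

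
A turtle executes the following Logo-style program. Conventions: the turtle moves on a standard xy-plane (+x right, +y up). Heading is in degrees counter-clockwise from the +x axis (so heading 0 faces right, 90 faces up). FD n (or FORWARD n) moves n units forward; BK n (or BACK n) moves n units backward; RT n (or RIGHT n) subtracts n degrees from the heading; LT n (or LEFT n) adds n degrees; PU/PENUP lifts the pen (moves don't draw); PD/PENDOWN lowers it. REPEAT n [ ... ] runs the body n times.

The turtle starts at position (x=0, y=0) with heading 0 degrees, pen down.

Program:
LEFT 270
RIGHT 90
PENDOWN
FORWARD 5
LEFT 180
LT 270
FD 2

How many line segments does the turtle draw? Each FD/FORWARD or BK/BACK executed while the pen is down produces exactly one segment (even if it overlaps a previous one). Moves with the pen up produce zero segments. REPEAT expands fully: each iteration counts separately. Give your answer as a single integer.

Answer: 2

Derivation:
Executing turtle program step by step:
Start: pos=(0,0), heading=0, pen down
LT 270: heading 0 -> 270
RT 90: heading 270 -> 180
PD: pen down
FD 5: (0,0) -> (-5,0) [heading=180, draw]
LT 180: heading 180 -> 0
LT 270: heading 0 -> 270
FD 2: (-5,0) -> (-5,-2) [heading=270, draw]
Final: pos=(-5,-2), heading=270, 2 segment(s) drawn
Segments drawn: 2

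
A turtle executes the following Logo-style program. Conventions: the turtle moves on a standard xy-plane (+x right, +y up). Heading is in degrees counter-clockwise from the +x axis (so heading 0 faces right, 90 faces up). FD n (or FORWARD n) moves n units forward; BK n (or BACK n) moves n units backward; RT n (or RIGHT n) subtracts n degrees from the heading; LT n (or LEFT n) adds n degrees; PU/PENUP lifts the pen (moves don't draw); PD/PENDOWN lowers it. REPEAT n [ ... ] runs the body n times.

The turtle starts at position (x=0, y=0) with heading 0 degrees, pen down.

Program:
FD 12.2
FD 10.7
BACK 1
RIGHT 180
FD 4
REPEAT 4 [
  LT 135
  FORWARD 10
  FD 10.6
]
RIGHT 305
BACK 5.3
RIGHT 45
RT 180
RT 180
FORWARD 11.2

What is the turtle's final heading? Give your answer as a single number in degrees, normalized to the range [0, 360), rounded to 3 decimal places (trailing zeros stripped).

Answer: 10

Derivation:
Executing turtle program step by step:
Start: pos=(0,0), heading=0, pen down
FD 12.2: (0,0) -> (12.2,0) [heading=0, draw]
FD 10.7: (12.2,0) -> (22.9,0) [heading=0, draw]
BK 1: (22.9,0) -> (21.9,0) [heading=0, draw]
RT 180: heading 0 -> 180
FD 4: (21.9,0) -> (17.9,0) [heading=180, draw]
REPEAT 4 [
  -- iteration 1/4 --
  LT 135: heading 180 -> 315
  FD 10: (17.9,0) -> (24.971,-7.071) [heading=315, draw]
  FD 10.6: (24.971,-7.071) -> (32.466,-14.566) [heading=315, draw]
  -- iteration 2/4 --
  LT 135: heading 315 -> 90
  FD 10: (32.466,-14.566) -> (32.466,-4.566) [heading=90, draw]
  FD 10.6: (32.466,-4.566) -> (32.466,6.034) [heading=90, draw]
  -- iteration 3/4 --
  LT 135: heading 90 -> 225
  FD 10: (32.466,6.034) -> (25.395,-1.037) [heading=225, draw]
  FD 10.6: (25.395,-1.037) -> (17.9,-8.533) [heading=225, draw]
  -- iteration 4/4 --
  LT 135: heading 225 -> 0
  FD 10: (17.9,-8.533) -> (27.9,-8.533) [heading=0, draw]
  FD 10.6: (27.9,-8.533) -> (38.5,-8.533) [heading=0, draw]
]
RT 305: heading 0 -> 55
BK 5.3: (38.5,-8.533) -> (35.46,-12.874) [heading=55, draw]
RT 45: heading 55 -> 10
RT 180: heading 10 -> 190
RT 180: heading 190 -> 10
FD 11.2: (35.46,-12.874) -> (46.49,-10.929) [heading=10, draw]
Final: pos=(46.49,-10.929), heading=10, 14 segment(s) drawn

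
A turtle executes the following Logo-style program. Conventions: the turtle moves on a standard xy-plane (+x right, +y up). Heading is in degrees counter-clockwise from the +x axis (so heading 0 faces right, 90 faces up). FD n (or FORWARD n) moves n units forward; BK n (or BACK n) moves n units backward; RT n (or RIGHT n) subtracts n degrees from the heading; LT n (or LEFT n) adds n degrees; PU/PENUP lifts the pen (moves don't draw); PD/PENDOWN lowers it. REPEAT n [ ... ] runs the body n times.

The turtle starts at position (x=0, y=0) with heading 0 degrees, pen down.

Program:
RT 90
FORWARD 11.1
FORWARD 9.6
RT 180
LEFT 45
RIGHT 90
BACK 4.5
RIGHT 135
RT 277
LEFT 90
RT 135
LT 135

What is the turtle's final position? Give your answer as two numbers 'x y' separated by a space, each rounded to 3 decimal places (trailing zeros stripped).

Executing turtle program step by step:
Start: pos=(0,0), heading=0, pen down
RT 90: heading 0 -> 270
FD 11.1: (0,0) -> (0,-11.1) [heading=270, draw]
FD 9.6: (0,-11.1) -> (0,-20.7) [heading=270, draw]
RT 180: heading 270 -> 90
LT 45: heading 90 -> 135
RT 90: heading 135 -> 45
BK 4.5: (0,-20.7) -> (-3.182,-23.882) [heading=45, draw]
RT 135: heading 45 -> 270
RT 277: heading 270 -> 353
LT 90: heading 353 -> 83
RT 135: heading 83 -> 308
LT 135: heading 308 -> 83
Final: pos=(-3.182,-23.882), heading=83, 3 segment(s) drawn

Answer: -3.182 -23.882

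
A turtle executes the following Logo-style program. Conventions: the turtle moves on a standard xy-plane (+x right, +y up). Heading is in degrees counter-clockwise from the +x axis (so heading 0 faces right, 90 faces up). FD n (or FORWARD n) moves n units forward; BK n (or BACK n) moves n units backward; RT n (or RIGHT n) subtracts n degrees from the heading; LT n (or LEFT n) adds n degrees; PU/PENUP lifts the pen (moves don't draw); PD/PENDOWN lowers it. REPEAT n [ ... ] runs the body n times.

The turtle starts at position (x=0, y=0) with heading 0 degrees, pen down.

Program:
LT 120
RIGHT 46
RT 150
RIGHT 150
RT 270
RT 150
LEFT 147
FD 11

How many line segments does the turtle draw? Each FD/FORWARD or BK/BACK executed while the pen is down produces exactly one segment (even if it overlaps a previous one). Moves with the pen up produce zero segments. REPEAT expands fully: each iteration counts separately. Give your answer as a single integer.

Answer: 1

Derivation:
Executing turtle program step by step:
Start: pos=(0,0), heading=0, pen down
LT 120: heading 0 -> 120
RT 46: heading 120 -> 74
RT 150: heading 74 -> 284
RT 150: heading 284 -> 134
RT 270: heading 134 -> 224
RT 150: heading 224 -> 74
LT 147: heading 74 -> 221
FD 11: (0,0) -> (-8.302,-7.217) [heading=221, draw]
Final: pos=(-8.302,-7.217), heading=221, 1 segment(s) drawn
Segments drawn: 1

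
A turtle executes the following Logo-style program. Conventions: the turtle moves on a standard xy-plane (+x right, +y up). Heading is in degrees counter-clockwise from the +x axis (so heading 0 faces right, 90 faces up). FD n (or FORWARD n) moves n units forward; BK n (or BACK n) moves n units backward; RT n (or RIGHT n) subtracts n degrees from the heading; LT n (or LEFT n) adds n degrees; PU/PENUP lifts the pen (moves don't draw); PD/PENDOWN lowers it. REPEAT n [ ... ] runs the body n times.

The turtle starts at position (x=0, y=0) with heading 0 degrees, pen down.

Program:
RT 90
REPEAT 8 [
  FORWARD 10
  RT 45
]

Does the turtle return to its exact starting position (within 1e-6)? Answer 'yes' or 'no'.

Executing turtle program step by step:
Start: pos=(0,0), heading=0, pen down
RT 90: heading 0 -> 270
REPEAT 8 [
  -- iteration 1/8 --
  FD 10: (0,0) -> (0,-10) [heading=270, draw]
  RT 45: heading 270 -> 225
  -- iteration 2/8 --
  FD 10: (0,-10) -> (-7.071,-17.071) [heading=225, draw]
  RT 45: heading 225 -> 180
  -- iteration 3/8 --
  FD 10: (-7.071,-17.071) -> (-17.071,-17.071) [heading=180, draw]
  RT 45: heading 180 -> 135
  -- iteration 4/8 --
  FD 10: (-17.071,-17.071) -> (-24.142,-10) [heading=135, draw]
  RT 45: heading 135 -> 90
  -- iteration 5/8 --
  FD 10: (-24.142,-10) -> (-24.142,0) [heading=90, draw]
  RT 45: heading 90 -> 45
  -- iteration 6/8 --
  FD 10: (-24.142,0) -> (-17.071,7.071) [heading=45, draw]
  RT 45: heading 45 -> 0
  -- iteration 7/8 --
  FD 10: (-17.071,7.071) -> (-7.071,7.071) [heading=0, draw]
  RT 45: heading 0 -> 315
  -- iteration 8/8 --
  FD 10: (-7.071,7.071) -> (0,0) [heading=315, draw]
  RT 45: heading 315 -> 270
]
Final: pos=(0,0), heading=270, 8 segment(s) drawn

Start position: (0, 0)
Final position: (0, 0)
Distance = 0; < 1e-6 -> CLOSED

Answer: yes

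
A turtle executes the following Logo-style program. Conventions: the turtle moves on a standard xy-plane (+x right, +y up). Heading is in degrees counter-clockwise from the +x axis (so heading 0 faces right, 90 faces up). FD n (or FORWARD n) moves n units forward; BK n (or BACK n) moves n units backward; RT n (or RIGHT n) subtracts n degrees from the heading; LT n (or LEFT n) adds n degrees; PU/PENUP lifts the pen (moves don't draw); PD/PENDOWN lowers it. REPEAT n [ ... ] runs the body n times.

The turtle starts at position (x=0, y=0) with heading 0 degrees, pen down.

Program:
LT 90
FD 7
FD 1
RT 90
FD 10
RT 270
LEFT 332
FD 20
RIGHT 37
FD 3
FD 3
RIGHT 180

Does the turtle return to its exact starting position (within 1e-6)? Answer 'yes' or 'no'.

Answer: no

Derivation:
Executing turtle program step by step:
Start: pos=(0,0), heading=0, pen down
LT 90: heading 0 -> 90
FD 7: (0,0) -> (0,7) [heading=90, draw]
FD 1: (0,7) -> (0,8) [heading=90, draw]
RT 90: heading 90 -> 0
FD 10: (0,8) -> (10,8) [heading=0, draw]
RT 270: heading 0 -> 90
LT 332: heading 90 -> 62
FD 20: (10,8) -> (19.389,25.659) [heading=62, draw]
RT 37: heading 62 -> 25
FD 3: (19.389,25.659) -> (22.108,26.927) [heading=25, draw]
FD 3: (22.108,26.927) -> (24.827,28.195) [heading=25, draw]
RT 180: heading 25 -> 205
Final: pos=(24.827,28.195), heading=205, 6 segment(s) drawn

Start position: (0, 0)
Final position: (24.827, 28.195)
Distance = 37.568; >= 1e-6 -> NOT closed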